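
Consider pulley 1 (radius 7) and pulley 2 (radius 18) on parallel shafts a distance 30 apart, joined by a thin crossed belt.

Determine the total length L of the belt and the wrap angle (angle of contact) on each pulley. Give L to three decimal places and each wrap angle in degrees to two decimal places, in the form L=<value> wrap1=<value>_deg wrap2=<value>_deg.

crossed belt: β = asin((r1+r2)/C) = asin(25/30) = 56.4427°
wrap1 = wrap2 = π + 2β = 292.8854°
tangent length = C·cosβ = 16.5831
L = (r1+r2)·wrap + 2·C·cosβ = 25·5.1118 + 2·16.5831 = 160.9616

L=160.962 wrap1=292.89_deg wrap2=292.89_deg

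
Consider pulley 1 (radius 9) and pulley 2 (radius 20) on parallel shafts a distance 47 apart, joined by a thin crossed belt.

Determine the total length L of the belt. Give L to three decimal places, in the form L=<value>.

L=203.646

crossed belt: β = asin((r1+r2)/C) = asin(29/47) = 38.0989°
wrap1 = wrap2 = π + 2β = 256.1979°
tangent length = C·cosβ = 36.9865
L = (r1+r2)·wrap + 2·C·cosβ = 29·4.4715 + 2·36.9865 = 203.6464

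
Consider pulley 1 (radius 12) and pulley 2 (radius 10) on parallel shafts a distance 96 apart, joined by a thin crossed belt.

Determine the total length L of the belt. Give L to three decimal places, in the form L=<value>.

crossed belt: β = asin((r1+r2)/C) = asin(22/96) = 13.2480°
wrap1 = wrap2 = π + 2β = 206.4960°
tangent length = C·cosβ = 93.4452
L = (r1+r2)·wrap + 2·C·cosβ = 22·3.6040 + 2·93.4452 = 266.1791

L=266.179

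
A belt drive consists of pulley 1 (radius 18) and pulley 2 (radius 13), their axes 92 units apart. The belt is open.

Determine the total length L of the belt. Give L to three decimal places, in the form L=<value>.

open belt: β = asin((r2−r1)/C) = asin(-5/92) = -3.1154°
wrap1 = π − 2β = 186.2309°
wrap2 = π + 2β = 173.7691°
tangent length = C·cosβ = 91.8640
L = r1·wrap1 + r2·wrap2 + 2·C·cosβ = 18·3.2503 + 13·3.0328 + 2·91.8640 = 281.6612

L=281.661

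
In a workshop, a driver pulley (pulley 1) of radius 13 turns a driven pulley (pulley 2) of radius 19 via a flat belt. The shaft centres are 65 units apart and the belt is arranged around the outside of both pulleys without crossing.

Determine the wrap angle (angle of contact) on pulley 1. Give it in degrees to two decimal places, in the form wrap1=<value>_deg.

wrap1=169.41_deg

open belt: β = asin((r2−r1)/C) = asin(6/65) = 5.2964°
wrap1 = π − 2β = 169.4072°
wrap2 = π + 2β = 190.5928°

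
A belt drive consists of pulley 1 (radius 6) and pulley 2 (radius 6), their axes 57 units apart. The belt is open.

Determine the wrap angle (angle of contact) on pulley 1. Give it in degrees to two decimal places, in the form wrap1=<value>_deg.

open belt: β = asin((r2−r1)/C) = asin(0/57) = 0.0000°
wrap1 = π − 2β = 180.0000°
wrap2 = π + 2β = 180.0000°

wrap1=180.00_deg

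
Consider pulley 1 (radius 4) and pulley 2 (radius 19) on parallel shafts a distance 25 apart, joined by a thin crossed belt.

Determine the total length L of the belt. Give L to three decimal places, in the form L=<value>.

crossed belt: β = asin((r1+r2)/C) = asin(23/25) = 66.9261°
wrap1 = wrap2 = π + 2β = 313.8522°
tangent length = C·cosβ = 9.7980
L = (r1+r2)·wrap + 2·C·cosβ = 23·5.4778 + 2·9.7980 = 145.5843

L=145.584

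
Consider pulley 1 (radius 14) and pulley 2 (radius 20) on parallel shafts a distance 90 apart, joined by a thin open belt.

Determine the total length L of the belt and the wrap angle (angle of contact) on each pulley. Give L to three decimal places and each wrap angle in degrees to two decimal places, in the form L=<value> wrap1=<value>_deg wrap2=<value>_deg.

open belt: β = asin((r2−r1)/C) = asin(6/90) = 3.8226°
wrap1 = π − 2β = 172.3549°
wrap2 = π + 2β = 187.6451°
tangent length = C·cosβ = 89.7998
L = r1·wrap1 + r2·wrap2 + 2·C·cosβ = 14·3.0082 + 20·3.2750 + 2·89.7998 = 287.2143

L=287.214 wrap1=172.35_deg wrap2=187.65_deg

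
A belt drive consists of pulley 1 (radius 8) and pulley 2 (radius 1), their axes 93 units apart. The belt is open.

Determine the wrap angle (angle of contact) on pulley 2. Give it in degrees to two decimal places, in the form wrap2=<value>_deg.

wrap2=171.37_deg

open belt: β = asin((r2−r1)/C) = asin(-7/93) = -4.3167°
wrap1 = π − 2β = 188.6333°
wrap2 = π + 2β = 171.3667°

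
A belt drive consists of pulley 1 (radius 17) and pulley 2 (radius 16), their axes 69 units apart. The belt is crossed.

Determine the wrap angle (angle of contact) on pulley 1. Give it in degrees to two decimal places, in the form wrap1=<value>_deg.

crossed belt: β = asin((r1+r2)/C) = asin(33/69) = 28.5719°
wrap1 = wrap2 = π + 2β = 237.1438°

wrap1=237.14_deg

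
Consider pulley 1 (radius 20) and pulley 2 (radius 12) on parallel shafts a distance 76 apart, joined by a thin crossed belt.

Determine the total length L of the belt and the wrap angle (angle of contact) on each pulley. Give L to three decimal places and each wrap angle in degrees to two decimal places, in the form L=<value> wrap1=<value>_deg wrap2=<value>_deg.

L=266.215 wrap1=229.80_deg wrap2=229.80_deg

crossed belt: β = asin((r1+r2)/C) = asin(32/76) = 24.9011°
wrap1 = wrap2 = π + 2β = 229.8021°
tangent length = C·cosβ = 68.9348
L = (r1+r2)·wrap + 2·C·cosβ = 32·4.0108 + 2·68.9348 = 266.2152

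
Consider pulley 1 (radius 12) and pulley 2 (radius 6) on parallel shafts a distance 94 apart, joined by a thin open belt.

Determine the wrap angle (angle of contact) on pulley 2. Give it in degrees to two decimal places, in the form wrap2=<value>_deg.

wrap2=172.68_deg

open belt: β = asin((r2−r1)/C) = asin(-6/94) = -3.6597°
wrap1 = π − 2β = 187.3193°
wrap2 = π + 2β = 172.6807°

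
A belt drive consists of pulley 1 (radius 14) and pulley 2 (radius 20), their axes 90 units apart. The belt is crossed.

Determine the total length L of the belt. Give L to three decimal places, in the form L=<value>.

crossed belt: β = asin((r1+r2)/C) = asin(34/90) = 22.1961°
wrap1 = wrap2 = π + 2β = 224.3922°
tangent length = C·cosβ = 83.3307
L = (r1+r2)·wrap + 2·C·cosβ = 34·3.9164 + 2·83.3307 = 299.8183

L=299.818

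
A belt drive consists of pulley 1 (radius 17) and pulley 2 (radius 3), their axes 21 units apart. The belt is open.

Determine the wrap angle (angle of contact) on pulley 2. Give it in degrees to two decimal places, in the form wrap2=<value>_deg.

open belt: β = asin((r2−r1)/C) = asin(-14/21) = -41.8103°
wrap1 = π − 2β = 263.6206°
wrap2 = π + 2β = 96.3794°

wrap2=96.38_deg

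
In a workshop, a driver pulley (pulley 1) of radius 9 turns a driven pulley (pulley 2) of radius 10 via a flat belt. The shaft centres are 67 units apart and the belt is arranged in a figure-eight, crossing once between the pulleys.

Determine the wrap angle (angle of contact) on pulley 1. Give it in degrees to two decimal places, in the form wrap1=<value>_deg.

crossed belt: β = asin((r1+r2)/C) = asin(19/67) = 16.4741°
wrap1 = wrap2 = π + 2β = 212.9482°

wrap1=212.95_deg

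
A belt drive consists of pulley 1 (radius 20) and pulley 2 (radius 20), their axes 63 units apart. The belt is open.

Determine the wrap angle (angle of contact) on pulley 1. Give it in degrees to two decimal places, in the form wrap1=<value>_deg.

open belt: β = asin((r2−r1)/C) = asin(0/63) = 0.0000°
wrap1 = π − 2β = 180.0000°
wrap2 = π + 2β = 180.0000°

wrap1=180.00_deg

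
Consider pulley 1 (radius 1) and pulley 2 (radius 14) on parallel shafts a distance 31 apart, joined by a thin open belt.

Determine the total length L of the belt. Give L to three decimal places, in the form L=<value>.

open belt: β = asin((r2−r1)/C) = asin(13/31) = 24.7939°
wrap1 = π − 2β = 130.4123°
wrap2 = π + 2β = 229.5877°
tangent length = C·cosβ = 28.1425
L = r1·wrap1 + r2·wrap2 + 2·C·cosβ = 1·2.2761 + 14·4.0071 + 2·28.1425 = 114.6600

L=114.660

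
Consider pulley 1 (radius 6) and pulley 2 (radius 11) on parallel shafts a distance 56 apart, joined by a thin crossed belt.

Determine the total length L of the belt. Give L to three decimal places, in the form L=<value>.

crossed belt: β = asin((r1+r2)/C) = asin(17/56) = 17.6722°
wrap1 = wrap2 = π + 2β = 215.3445°
tangent length = C·cosβ = 53.3573
L = (r1+r2)·wrap + 2·C·cosβ = 17·3.7585 + 2·53.3573 = 170.6086

L=170.609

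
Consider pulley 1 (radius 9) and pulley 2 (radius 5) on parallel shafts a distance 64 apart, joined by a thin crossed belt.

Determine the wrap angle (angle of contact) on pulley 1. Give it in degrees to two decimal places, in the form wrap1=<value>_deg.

crossed belt: β = asin((r1+r2)/C) = asin(14/64) = 12.6356°
wrap1 = wrap2 = π + 2β = 205.2713°

wrap1=205.27_deg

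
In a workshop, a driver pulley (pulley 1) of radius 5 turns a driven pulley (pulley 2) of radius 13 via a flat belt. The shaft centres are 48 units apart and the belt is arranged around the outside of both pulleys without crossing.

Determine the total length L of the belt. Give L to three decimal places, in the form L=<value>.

open belt: β = asin((r2−r1)/C) = asin(8/48) = 9.5941°
wrap1 = π − 2β = 160.8119°
wrap2 = π + 2β = 199.1881°
tangent length = C·cosβ = 47.3286
L = r1·wrap1 + r2·wrap2 + 2·C·cosβ = 5·2.8067 + 13·3.4765 + 2·47.3286 = 153.8851

L=153.885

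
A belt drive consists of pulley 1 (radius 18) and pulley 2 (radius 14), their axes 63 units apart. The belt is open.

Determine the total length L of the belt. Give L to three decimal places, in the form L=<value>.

L=226.785

open belt: β = asin((r2−r1)/C) = asin(-4/63) = -3.6403°
wrap1 = π − 2β = 187.2806°
wrap2 = π + 2β = 172.7194°
tangent length = C·cosβ = 62.8729
L = r1·wrap1 + r2·wrap2 + 2·C·cosβ = 18·3.2687 + 14·3.0145 + 2·62.8729 = 226.7850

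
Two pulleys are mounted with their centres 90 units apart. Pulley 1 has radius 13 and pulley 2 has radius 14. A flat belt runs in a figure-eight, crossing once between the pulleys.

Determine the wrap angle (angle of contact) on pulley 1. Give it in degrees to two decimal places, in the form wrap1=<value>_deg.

crossed belt: β = asin((r1+r2)/C) = asin(27/90) = 17.4576°
wrap1 = wrap2 = π + 2β = 214.9152°

wrap1=214.92_deg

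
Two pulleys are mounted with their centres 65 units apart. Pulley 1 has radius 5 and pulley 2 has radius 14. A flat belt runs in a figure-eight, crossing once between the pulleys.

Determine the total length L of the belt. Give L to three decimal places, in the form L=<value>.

crossed belt: β = asin((r1+r2)/C) = asin(19/65) = 16.9962°
wrap1 = wrap2 = π + 2β = 213.9923°
tangent length = C·cosβ = 62.1611
L = (r1+r2)·wrap + 2·C·cosβ = 19·3.7349 + 2·62.1611 = 195.2847

L=195.285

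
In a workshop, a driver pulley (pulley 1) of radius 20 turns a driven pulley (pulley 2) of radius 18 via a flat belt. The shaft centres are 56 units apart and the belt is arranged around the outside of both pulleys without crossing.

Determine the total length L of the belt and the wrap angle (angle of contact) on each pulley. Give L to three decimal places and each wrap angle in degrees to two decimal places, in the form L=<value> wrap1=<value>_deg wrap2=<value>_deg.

L=231.452 wrap1=184.09_deg wrap2=175.91_deg

open belt: β = asin((r2−r1)/C) = asin(-2/56) = -2.0467°
wrap1 = π − 2β = 184.0934°
wrap2 = π + 2β = 175.9066°
tangent length = C·cosβ = 55.9643
L = r1·wrap1 + r2·wrap2 + 2·C·cosβ = 20·3.2130 + 18·3.0701 + 2·55.9643 = 231.4520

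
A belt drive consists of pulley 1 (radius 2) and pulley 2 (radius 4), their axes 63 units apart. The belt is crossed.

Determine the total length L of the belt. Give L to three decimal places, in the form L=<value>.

crossed belt: β = asin((r1+r2)/C) = asin(6/63) = 5.4650°
wrap1 = wrap2 = π + 2β = 190.9300°
tangent length = C·cosβ = 62.7136
L = (r1+r2)·wrap + 2·C·cosβ = 6·3.3324 + 2·62.7136 = 145.4214

L=145.421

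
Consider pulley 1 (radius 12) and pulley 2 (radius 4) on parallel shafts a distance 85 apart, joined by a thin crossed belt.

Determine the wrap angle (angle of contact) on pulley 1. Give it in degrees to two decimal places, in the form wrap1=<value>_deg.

wrap1=201.70_deg

crossed belt: β = asin((r1+r2)/C) = asin(16/85) = 10.8498°
wrap1 = wrap2 = π + 2β = 201.6996°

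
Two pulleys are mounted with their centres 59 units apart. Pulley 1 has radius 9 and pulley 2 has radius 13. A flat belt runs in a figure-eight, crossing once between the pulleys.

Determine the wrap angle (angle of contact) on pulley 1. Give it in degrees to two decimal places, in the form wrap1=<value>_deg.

crossed belt: β = asin((r1+r2)/C) = asin(22/59) = 21.8934°
wrap1 = wrap2 = π + 2β = 223.7869°

wrap1=223.79_deg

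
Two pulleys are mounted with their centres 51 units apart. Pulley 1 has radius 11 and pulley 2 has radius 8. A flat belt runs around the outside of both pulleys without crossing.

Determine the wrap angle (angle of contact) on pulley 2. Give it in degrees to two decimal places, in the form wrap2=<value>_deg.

open belt: β = asin((r2−r1)/C) = asin(-3/51) = -3.3723°
wrap1 = π − 2β = 186.7446°
wrap2 = π + 2β = 173.2554°

wrap2=173.26_deg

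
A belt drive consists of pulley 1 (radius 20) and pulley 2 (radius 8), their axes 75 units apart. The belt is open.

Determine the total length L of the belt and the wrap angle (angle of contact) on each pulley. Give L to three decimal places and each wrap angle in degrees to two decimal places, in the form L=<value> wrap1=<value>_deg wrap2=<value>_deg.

L=239.889 wrap1=198.41_deg wrap2=161.59_deg

open belt: β = asin((r2−r1)/C) = asin(-12/75) = -9.2069°
wrap1 = π − 2β = 198.4138°
wrap2 = π + 2β = 161.5862°
tangent length = C·cosβ = 74.0338
L = r1·wrap1 + r2·wrap2 + 2·C·cosβ = 20·3.4630 + 8·2.8202 + 2·74.0338 = 239.8887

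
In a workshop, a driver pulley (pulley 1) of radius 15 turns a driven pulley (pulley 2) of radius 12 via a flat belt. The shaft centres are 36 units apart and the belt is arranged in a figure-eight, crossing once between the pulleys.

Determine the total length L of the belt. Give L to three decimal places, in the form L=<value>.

crossed belt: β = asin((r1+r2)/C) = asin(27/36) = 48.5904°
wrap1 = wrap2 = π + 2β = 277.1808°
tangent length = C·cosβ = 23.8118
L = (r1+r2)·wrap + 2·C·cosβ = 27·4.8377 + 2·23.8118 = 178.2419

L=178.242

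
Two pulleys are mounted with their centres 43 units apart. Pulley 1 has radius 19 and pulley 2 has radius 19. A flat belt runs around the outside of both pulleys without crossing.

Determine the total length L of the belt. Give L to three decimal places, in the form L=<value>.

open belt: β = asin((r2−r1)/C) = asin(0/43) = 0.0000°
wrap1 = π − 2β = 180.0000°
wrap2 = π + 2β = 180.0000°
tangent length = C·cosβ = 43.0000
L = r1·wrap1 + r2·wrap2 + 2·C·cosβ = 19·3.1416 + 19·3.1416 + 2·43.0000 = 205.3805

L=205.381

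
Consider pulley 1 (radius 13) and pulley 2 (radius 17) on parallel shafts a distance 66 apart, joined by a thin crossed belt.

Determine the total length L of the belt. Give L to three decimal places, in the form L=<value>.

L=240.135

crossed belt: β = asin((r1+r2)/C) = asin(30/66) = 27.0357°
wrap1 = wrap2 = π + 2β = 234.0714°
tangent length = C·cosβ = 58.7878
L = (r1+r2)·wrap + 2·C·cosβ = 30·4.0853 + 2·58.7878 = 240.1350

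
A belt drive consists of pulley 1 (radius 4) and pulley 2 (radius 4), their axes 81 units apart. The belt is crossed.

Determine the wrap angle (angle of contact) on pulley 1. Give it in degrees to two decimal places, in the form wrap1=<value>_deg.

wrap1=191.34_deg

crossed belt: β = asin((r1+r2)/C) = asin(8/81) = 5.6681°
wrap1 = wrap2 = π + 2β = 191.3362°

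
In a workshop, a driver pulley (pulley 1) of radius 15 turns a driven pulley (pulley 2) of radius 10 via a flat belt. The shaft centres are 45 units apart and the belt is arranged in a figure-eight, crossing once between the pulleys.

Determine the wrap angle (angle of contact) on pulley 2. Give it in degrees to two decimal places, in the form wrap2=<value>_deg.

wrap2=247.50_deg

crossed belt: β = asin((r1+r2)/C) = asin(25/45) = 33.7490°
wrap1 = wrap2 = π + 2β = 247.4980°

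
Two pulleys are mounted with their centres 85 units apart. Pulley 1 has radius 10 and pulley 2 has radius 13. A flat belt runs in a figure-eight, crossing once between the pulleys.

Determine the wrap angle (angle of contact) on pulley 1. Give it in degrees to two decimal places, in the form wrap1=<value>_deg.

wrap1=211.40_deg

crossed belt: β = asin((r1+r2)/C) = asin(23/85) = 15.6993°
wrap1 = wrap2 = π + 2β = 211.3985°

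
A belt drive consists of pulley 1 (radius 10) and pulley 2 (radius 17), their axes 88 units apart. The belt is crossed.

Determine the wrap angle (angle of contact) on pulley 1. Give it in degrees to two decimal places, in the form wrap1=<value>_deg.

crossed belt: β = asin((r1+r2)/C) = asin(27/88) = 17.8676°
wrap1 = wrap2 = π + 2β = 215.7352°

wrap1=215.74_deg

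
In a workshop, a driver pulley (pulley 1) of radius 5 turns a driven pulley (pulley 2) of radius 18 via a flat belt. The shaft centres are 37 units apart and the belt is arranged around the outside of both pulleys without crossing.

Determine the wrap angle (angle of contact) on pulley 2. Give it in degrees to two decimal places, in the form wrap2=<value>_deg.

open belt: β = asin((r2−r1)/C) = asin(13/37) = 20.5700°
wrap1 = π − 2β = 138.8600°
wrap2 = π + 2β = 221.1400°

wrap2=221.14_deg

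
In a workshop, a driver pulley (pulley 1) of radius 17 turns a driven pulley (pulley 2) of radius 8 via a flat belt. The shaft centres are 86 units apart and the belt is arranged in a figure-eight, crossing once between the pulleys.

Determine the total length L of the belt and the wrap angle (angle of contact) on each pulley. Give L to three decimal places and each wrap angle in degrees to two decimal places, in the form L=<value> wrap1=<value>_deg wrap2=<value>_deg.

L=257.860 wrap1=213.80_deg wrap2=213.80_deg

crossed belt: β = asin((r1+r2)/C) = asin(25/86) = 16.8997°
wrap1 = wrap2 = π + 2β = 213.7995°
tangent length = C·cosβ = 82.2861
L = (r1+r2)·wrap + 2·C·cosβ = 25·3.7315 + 2·82.2861 = 257.8598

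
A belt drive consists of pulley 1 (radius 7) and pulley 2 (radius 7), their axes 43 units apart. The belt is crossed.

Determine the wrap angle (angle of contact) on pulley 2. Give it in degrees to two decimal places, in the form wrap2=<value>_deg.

wrap2=218.00_deg

crossed belt: β = asin((r1+r2)/C) = asin(14/43) = 19.0008°
wrap1 = wrap2 = π + 2β = 218.0016°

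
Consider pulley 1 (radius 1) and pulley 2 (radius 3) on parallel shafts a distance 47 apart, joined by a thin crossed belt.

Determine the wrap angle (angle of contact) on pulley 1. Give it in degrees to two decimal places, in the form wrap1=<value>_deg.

crossed belt: β = asin((r1+r2)/C) = asin(4/47) = 4.8821°
wrap1 = wrap2 = π + 2β = 189.7643°

wrap1=189.76_deg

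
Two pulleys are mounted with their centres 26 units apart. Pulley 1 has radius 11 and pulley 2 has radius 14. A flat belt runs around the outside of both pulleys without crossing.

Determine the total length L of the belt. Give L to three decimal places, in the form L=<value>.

open belt: β = asin((r2−r1)/C) = asin(3/26) = 6.6258°
wrap1 = π − 2β = 166.7484°
wrap2 = π + 2β = 193.2516°
tangent length = C·cosβ = 25.8263
L = r1·wrap1 + r2·wrap2 + 2·C·cosβ = 11·2.9103 + 14·3.3729 + 2·25.8263 = 130.8864

L=130.886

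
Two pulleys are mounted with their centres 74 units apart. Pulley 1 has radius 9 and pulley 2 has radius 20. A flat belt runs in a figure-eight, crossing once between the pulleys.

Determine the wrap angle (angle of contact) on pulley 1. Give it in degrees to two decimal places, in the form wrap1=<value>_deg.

wrap1=226.14_deg

crossed belt: β = asin((r1+r2)/C) = asin(29/74) = 23.0723°
wrap1 = wrap2 = π + 2β = 226.1445°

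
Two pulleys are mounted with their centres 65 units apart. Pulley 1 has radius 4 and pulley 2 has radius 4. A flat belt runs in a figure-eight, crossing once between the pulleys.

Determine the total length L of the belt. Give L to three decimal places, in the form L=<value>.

L=156.119

crossed belt: β = asin((r1+r2)/C) = asin(8/65) = 7.0697°
wrap1 = wrap2 = π + 2β = 194.1394°
tangent length = C·cosβ = 64.5058
L = (r1+r2)·wrap + 2·C·cosβ = 8·3.3884 + 2·64.5058 = 156.1186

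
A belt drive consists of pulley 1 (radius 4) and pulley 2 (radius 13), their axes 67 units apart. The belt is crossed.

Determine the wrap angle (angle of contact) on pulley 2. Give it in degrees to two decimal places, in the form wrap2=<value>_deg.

wrap2=209.40_deg

crossed belt: β = asin((r1+r2)/C) = asin(17/67) = 14.6984°
wrap1 = wrap2 = π + 2β = 209.3968°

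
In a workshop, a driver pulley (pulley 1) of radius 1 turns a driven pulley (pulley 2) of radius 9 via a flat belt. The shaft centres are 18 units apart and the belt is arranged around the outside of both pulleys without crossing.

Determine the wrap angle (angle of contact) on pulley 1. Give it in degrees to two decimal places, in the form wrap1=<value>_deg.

open belt: β = asin((r2−r1)/C) = asin(8/18) = 26.3878°
wrap1 = π − 2β = 127.2244°
wrap2 = π + 2β = 232.7756°

wrap1=127.22_deg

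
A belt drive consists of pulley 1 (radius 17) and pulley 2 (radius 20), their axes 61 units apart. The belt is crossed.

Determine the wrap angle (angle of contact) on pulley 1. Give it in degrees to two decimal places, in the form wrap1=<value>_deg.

wrap1=254.68_deg

crossed belt: β = asin((r1+r2)/C) = asin(37/61) = 37.3410°
wrap1 = wrap2 = π + 2β = 254.6820°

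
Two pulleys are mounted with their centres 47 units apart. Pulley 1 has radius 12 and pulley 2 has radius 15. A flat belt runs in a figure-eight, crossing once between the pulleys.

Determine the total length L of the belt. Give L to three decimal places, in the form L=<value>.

crossed belt: β = asin((r1+r2)/C) = asin(27/47) = 35.0624°
wrap1 = wrap2 = π + 2β = 250.1248°
tangent length = C·cosβ = 38.4708
L = (r1+r2)·wrap + 2·C·cosβ = 27·4.3655 + 2·38.4708 = 194.8101

L=194.810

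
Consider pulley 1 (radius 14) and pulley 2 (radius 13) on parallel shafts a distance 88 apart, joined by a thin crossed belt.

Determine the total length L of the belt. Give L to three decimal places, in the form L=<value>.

crossed belt: β = asin((r1+r2)/C) = asin(27/88) = 17.8676°
wrap1 = wrap2 = π + 2β = 215.7352°
tangent length = C·cosβ = 83.7556
L = (r1+r2)·wrap + 2·C·cosβ = 27·3.7653 + 2·83.7556 = 269.1740

L=269.174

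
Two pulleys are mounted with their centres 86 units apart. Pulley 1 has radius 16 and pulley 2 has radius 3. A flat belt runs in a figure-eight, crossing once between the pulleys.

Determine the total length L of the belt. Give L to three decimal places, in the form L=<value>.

L=235.905

crossed belt: β = asin((r1+r2)/C) = asin(19/86) = 12.7637°
wrap1 = wrap2 = π + 2β = 205.5274°
tangent length = C·cosβ = 83.8749
L = (r1+r2)·wrap + 2·C·cosβ = 19·3.5871 + 2·83.8749 = 235.9053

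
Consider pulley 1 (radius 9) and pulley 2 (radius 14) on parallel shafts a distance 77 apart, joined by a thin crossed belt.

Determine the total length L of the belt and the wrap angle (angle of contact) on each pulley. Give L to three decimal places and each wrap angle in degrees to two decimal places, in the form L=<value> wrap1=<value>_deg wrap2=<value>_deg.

L=233.179 wrap1=214.76_deg wrap2=214.76_deg

crossed belt: β = asin((r1+r2)/C) = asin(23/77) = 17.3796°
wrap1 = wrap2 = π + 2β = 214.7592°
tangent length = C·cosβ = 73.4847
L = (r1+r2)·wrap + 2·C·cosβ = 23·3.7483 + 2·73.4847 = 233.1793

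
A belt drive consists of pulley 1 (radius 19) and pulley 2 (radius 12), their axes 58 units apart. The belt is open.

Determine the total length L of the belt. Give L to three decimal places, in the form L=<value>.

L=214.235

open belt: β = asin((r2−r1)/C) = asin(-7/58) = -6.9319°
wrap1 = π − 2β = 193.8638°
wrap2 = π + 2β = 166.1362°
tangent length = C·cosβ = 57.5760
L = r1·wrap1 + r2·wrap2 + 2·C·cosβ = 19·3.3836 + 12·2.8996 + 2·57.5760 = 214.2352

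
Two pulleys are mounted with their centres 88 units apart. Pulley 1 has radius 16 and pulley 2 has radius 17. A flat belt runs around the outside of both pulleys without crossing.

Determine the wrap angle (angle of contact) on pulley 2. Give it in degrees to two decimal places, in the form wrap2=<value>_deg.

wrap2=181.30_deg

open belt: β = asin((r2−r1)/C) = asin(1/88) = 0.6511°
wrap1 = π − 2β = 178.6978°
wrap2 = π + 2β = 181.3022°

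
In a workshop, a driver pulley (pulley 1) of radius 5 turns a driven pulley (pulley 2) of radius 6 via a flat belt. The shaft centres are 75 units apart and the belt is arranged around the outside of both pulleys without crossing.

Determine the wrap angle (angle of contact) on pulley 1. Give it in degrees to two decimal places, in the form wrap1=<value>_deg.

open belt: β = asin((r2−r1)/C) = asin(1/75) = 0.7640°
wrap1 = π − 2β = 178.4721°
wrap2 = π + 2β = 181.5279°

wrap1=178.47_deg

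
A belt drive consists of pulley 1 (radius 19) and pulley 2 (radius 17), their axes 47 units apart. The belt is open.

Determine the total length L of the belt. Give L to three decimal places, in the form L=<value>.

open belt: β = asin((r2−r1)/C) = asin(-2/47) = -2.4389°
wrap1 = π − 2β = 184.8777°
wrap2 = π + 2β = 175.1223°
tangent length = C·cosβ = 46.9574
L = r1·wrap1 + r2·wrap2 + 2·C·cosβ = 19·3.2267 + 17·3.0565 + 2·46.9574 = 207.1825

L=207.182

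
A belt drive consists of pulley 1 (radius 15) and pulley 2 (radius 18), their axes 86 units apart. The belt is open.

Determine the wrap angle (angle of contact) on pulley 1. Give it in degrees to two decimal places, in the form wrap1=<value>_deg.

wrap1=176.00_deg

open belt: β = asin((r2−r1)/C) = asin(3/86) = 1.9991°
wrap1 = π − 2β = 176.0018°
wrap2 = π + 2β = 183.9982°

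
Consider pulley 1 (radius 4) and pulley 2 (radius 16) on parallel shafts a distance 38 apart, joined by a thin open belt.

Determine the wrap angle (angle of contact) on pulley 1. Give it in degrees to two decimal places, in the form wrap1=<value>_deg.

wrap1=143.18_deg

open belt: β = asin((r2−r1)/C) = asin(12/38) = 18.4085°
wrap1 = π − 2β = 143.1830°
wrap2 = π + 2β = 216.8170°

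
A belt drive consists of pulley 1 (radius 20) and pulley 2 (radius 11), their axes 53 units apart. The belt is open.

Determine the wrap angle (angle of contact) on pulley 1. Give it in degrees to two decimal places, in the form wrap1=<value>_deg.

open belt: β = asin((r2−r1)/C) = asin(-9/53) = -9.7768°
wrap1 = π − 2β = 199.5537°
wrap2 = π + 2β = 160.4463°

wrap1=199.55_deg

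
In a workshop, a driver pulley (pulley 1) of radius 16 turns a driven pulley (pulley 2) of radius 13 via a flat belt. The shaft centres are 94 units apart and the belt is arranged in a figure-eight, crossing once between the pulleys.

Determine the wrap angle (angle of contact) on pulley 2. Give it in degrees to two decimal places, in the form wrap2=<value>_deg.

crossed belt: β = asin((r1+r2)/C) = asin(29/94) = 17.9695°
wrap1 = wrap2 = π + 2β = 215.9390°

wrap2=215.94_deg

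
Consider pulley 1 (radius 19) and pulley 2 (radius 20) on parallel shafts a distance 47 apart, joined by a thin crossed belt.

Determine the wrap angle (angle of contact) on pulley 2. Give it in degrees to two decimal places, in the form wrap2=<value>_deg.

crossed belt: β = asin((r1+r2)/C) = asin(39/47) = 56.0769°
wrap1 = wrap2 = π + 2β = 292.1538°

wrap2=292.15_deg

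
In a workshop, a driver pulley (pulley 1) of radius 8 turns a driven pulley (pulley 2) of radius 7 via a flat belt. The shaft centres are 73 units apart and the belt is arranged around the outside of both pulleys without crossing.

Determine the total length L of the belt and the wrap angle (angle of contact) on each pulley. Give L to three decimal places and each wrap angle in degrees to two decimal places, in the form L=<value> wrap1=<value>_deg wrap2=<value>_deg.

open belt: β = asin((r2−r1)/C) = asin(-1/73) = -0.7849°
wrap1 = π − 2β = 181.5698°
wrap2 = π + 2β = 178.4302°
tangent length = C·cosβ = 72.9932
L = r1·wrap1 + r2·wrap2 + 2·C·cosβ = 8·3.1690 + 7·3.1142 + 2·72.9932 = 193.1376

L=193.138 wrap1=181.57_deg wrap2=178.43_deg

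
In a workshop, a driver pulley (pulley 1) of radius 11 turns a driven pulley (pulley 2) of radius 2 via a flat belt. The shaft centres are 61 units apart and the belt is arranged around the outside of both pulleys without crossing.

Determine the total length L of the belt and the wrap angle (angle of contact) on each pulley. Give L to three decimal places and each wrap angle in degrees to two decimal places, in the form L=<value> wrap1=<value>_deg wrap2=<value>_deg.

open belt: β = asin((r2−r1)/C) = asin(-9/61) = -8.4844°
wrap1 = π − 2β = 196.9689°
wrap2 = π + 2β = 163.0311°
tangent length = C·cosβ = 60.3324
L = r1·wrap1 + r2·wrap2 + 2·C·cosβ = 11·3.4378 + 2·2.8454 + 2·60.3324 = 164.1710

L=164.171 wrap1=196.97_deg wrap2=163.03_deg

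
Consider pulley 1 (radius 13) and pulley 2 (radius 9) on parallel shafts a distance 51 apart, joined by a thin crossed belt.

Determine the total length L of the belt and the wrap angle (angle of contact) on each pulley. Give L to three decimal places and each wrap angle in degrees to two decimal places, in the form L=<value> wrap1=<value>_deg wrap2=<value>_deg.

crossed belt: β = asin((r1+r2)/C) = asin(22/51) = 25.5547°
wrap1 = wrap2 = π + 2β = 231.1094°
tangent length = C·cosβ = 46.0109
L = (r1+r2)·wrap + 2·C·cosβ = 22·4.0336 + 2·46.0109 = 180.7614

L=180.761 wrap1=231.11_deg wrap2=231.11_deg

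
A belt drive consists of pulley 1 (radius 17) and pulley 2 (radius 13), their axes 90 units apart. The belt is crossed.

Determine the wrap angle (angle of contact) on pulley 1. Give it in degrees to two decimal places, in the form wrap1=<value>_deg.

wrap1=218.94_deg

crossed belt: β = asin((r1+r2)/C) = asin(30/90) = 19.4712°
wrap1 = wrap2 = π + 2β = 218.9424°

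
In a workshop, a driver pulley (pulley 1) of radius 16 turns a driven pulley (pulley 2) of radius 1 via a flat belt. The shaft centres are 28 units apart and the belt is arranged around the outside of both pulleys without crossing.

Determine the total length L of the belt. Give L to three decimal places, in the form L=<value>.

open belt: β = asin((r2−r1)/C) = asin(-15/28) = -32.3924°
wrap1 = π − 2β = 244.7847°
wrap2 = π + 2β = 115.2153°
tangent length = C·cosβ = 23.6432
L = r1·wrap1 + r2·wrap2 + 2·C·cosβ = 16·4.2723 + 1·2.0109 + 2·23.6432 = 117.6540

L=117.654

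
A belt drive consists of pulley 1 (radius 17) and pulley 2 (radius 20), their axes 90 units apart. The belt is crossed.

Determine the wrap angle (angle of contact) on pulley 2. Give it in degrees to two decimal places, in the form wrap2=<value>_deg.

crossed belt: β = asin((r1+r2)/C) = asin(37/90) = 24.2747°
wrap1 = wrap2 = π + 2β = 228.5493°

wrap2=228.55_deg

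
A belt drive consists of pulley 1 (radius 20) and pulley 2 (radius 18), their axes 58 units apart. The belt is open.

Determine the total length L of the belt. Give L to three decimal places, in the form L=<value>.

open belt: β = asin((r2−r1)/C) = asin(-2/58) = -1.9761°
wrap1 = π − 2β = 183.9522°
wrap2 = π + 2β = 176.0478°
tangent length = C·cosβ = 57.9655
L = r1·wrap1 + r2·wrap2 + 2·C·cosβ = 20·3.2106 + 18·3.0726 + 2·57.9655 = 235.4495

L=235.449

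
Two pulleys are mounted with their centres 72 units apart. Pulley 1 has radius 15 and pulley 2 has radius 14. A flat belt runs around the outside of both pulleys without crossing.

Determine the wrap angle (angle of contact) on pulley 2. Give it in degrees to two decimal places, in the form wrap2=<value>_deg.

open belt: β = asin((r2−r1)/C) = asin(-1/72) = -0.7958°
wrap1 = π − 2β = 181.5916°
wrap2 = π + 2β = 178.4084°

wrap2=178.41_deg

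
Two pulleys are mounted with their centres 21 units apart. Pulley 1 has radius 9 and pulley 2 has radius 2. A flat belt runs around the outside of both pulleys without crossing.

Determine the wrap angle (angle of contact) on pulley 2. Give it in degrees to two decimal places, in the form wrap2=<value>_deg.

wrap2=141.06_deg

open belt: β = asin((r2−r1)/C) = asin(-7/21) = -19.4712°
wrap1 = π − 2β = 218.9424°
wrap2 = π + 2β = 141.0576°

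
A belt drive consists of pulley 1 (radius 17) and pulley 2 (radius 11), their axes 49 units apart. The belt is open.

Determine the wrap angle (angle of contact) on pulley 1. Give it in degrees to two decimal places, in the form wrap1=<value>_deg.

open belt: β = asin((r2−r1)/C) = asin(-6/49) = -7.0335°
wrap1 = π − 2β = 194.0669°
wrap2 = π + 2β = 165.9331°

wrap1=194.07_deg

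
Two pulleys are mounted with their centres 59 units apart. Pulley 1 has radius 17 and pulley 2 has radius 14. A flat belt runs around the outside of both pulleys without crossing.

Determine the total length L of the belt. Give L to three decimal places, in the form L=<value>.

open belt: β = asin((r2−r1)/C) = asin(-3/59) = -2.9146°
wrap1 = π − 2β = 185.8292°
wrap2 = π + 2β = 174.1708°
tangent length = C·cosβ = 58.9237
L = r1·wrap1 + r2·wrap2 + 2·C·cosβ = 17·3.2433 + 14·3.0399 + 2·58.9237 = 215.5419

L=215.542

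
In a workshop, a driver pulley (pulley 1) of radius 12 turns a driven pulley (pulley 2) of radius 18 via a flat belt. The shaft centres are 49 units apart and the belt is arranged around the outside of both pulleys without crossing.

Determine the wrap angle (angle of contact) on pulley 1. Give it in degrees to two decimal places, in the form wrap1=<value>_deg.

open belt: β = asin((r2−r1)/C) = asin(6/49) = 7.0335°
wrap1 = π − 2β = 165.9331°
wrap2 = π + 2β = 194.0669°

wrap1=165.93_deg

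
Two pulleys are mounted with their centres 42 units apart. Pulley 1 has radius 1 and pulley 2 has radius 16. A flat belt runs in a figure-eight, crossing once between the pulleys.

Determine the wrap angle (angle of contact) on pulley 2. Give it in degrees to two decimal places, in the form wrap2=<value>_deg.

wrap2=227.75_deg

crossed belt: β = asin((r1+r2)/C) = asin(17/42) = 23.8762°
wrap1 = wrap2 = π + 2β = 227.7524°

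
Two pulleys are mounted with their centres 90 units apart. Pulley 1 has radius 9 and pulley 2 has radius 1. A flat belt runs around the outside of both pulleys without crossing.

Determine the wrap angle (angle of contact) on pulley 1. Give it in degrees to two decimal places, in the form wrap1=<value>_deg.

open belt: β = asin((r2−r1)/C) = asin(-8/90) = -5.0997°
wrap1 = π − 2β = 190.1994°
wrap2 = π + 2β = 169.8006°

wrap1=190.20_deg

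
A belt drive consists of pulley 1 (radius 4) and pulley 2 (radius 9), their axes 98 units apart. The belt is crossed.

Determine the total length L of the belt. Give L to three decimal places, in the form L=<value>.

crossed belt: β = asin((r1+r2)/C) = asin(13/98) = 7.6229°
wrap1 = wrap2 = π + 2β = 195.2459°
tangent length = C·cosβ = 97.1339
L = (r1+r2)·wrap + 2·C·cosβ = 13·3.4077 + 2·97.1339 = 238.5677

L=238.568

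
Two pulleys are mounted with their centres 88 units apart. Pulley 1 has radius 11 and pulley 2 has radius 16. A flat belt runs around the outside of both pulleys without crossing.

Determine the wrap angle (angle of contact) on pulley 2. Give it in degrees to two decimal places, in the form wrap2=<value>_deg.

wrap2=186.51_deg

open belt: β = asin((r2−r1)/C) = asin(5/88) = 3.2572°
wrap1 = π − 2β = 173.4856°
wrap2 = π + 2β = 186.5144°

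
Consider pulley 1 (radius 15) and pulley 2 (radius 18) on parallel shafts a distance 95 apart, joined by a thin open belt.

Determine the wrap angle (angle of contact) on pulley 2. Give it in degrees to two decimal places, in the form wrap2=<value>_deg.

open belt: β = asin((r2−r1)/C) = asin(3/95) = 1.8096°
wrap1 = π − 2β = 176.3807°
wrap2 = π + 2β = 183.6193°

wrap2=183.62_deg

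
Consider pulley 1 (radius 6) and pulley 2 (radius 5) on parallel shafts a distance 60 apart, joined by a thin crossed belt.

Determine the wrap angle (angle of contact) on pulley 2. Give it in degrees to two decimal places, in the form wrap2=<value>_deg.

crossed belt: β = asin((r1+r2)/C) = asin(11/60) = 10.5640°
wrap1 = wrap2 = π + 2β = 201.1280°

wrap2=201.13_deg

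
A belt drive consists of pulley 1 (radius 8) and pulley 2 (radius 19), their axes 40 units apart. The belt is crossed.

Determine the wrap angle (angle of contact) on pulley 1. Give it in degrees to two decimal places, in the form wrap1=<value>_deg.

wrap1=264.91_deg

crossed belt: β = asin((r1+r2)/C) = asin(27/40) = 42.4542°
wrap1 = wrap2 = π + 2β = 264.9083°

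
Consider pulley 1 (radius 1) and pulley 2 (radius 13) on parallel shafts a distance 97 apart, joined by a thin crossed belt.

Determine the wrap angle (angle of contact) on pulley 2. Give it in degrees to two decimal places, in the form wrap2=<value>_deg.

crossed belt: β = asin((r1+r2)/C) = asin(14/97) = 8.2985°
wrap1 = wrap2 = π + 2β = 196.5970°

wrap2=196.60_deg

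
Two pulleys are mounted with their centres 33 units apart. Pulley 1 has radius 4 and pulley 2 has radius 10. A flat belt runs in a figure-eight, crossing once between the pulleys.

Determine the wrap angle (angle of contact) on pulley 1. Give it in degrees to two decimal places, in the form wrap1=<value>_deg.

wrap1=230.21_deg

crossed belt: β = asin((r1+r2)/C) = asin(14/33) = 25.1027°
wrap1 = wrap2 = π + 2β = 230.2054°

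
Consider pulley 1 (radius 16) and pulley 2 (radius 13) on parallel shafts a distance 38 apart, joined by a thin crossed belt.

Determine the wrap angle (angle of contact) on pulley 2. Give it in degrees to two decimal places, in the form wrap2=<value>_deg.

crossed belt: β = asin((r1+r2)/C) = asin(29/38) = 49.7434°
wrap1 = wrap2 = π + 2β = 279.4868°

wrap2=279.49_deg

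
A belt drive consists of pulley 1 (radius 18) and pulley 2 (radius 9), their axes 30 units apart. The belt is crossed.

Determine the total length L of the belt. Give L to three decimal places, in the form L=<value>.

crossed belt: β = asin((r1+r2)/C) = asin(27/30) = 64.1581°
wrap1 = wrap2 = π + 2β = 308.3161°
tangent length = C·cosβ = 13.0767
L = (r1+r2)·wrap + 2·C·cosβ = 27·5.3811 + 2·13.0767 = 171.4439

L=171.444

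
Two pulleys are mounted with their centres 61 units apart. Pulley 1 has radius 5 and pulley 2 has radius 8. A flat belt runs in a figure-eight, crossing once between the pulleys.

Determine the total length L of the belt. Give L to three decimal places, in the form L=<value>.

L=165.622

crossed belt: β = asin((r1+r2)/C) = asin(13/61) = 12.3049°
wrap1 = wrap2 = π + 2β = 204.6099°
tangent length = C·cosβ = 59.5987
L = (r1+r2)·wrap + 2·C·cosβ = 13·3.5711 + 2·59.5987 = 165.6218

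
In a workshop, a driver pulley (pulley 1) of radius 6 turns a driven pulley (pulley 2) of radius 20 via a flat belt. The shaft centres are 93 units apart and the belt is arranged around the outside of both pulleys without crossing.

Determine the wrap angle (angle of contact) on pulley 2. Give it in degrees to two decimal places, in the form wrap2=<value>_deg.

wrap2=197.32_deg

open belt: β = asin((r2−r1)/C) = asin(14/93) = 8.6581°
wrap1 = π − 2β = 162.6838°
wrap2 = π + 2β = 197.3162°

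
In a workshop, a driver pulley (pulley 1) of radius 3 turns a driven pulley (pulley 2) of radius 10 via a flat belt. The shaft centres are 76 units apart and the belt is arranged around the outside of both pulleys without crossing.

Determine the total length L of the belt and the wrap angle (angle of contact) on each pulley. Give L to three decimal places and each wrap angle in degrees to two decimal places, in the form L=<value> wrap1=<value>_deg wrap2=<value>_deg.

L=193.486 wrap1=169.43_deg wrap2=190.57_deg

open belt: β = asin((r2−r1)/C) = asin(7/76) = 5.2847°
wrap1 = π − 2β = 169.4305°
wrap2 = π + 2β = 190.5695°
tangent length = C·cosβ = 75.6769
L = r1·wrap1 + r2·wrap2 + 2·C·cosβ = 3·2.9571 + 10·3.3261 + 2·75.6769 = 193.4859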